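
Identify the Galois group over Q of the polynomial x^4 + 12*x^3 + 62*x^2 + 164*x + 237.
The polynomial is an irreducible quartic over Q and its discriminant is 33918976 = 5824^2, a perfect square, so the Galois group is contained in A_4. The resolvent cubic y^3 - 62*y^2 + 1020*y - 2248 is irreducible over Q. An irreducible resolvent with square discriminant gives A_4.

4T4: A_4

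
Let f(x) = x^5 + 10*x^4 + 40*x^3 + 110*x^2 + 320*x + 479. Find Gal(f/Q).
F_20 (order 20)

The polynomial f is an irreducible quintic over Q, so G = Gal(f/Q) is a transitive subgroup of S_5: one of C_5 (5T1, order 5), D_5 (5T2, order 10), F_20 (5T3, order 20), A_5 (5T4, order 60) or S_5 (5T5, order 120). The discriminant of f is 1085663503125, which is not a perfect square, so G is not contained in A_5. The transitive groups of degree 5 not contained in A_5 are: F_20 (5T3, order 20), S_5 (5T5, order 120). By Dedekind's theorem, for a prime p not dividing disc(f) the degrees of the irreducible factors of f mod p form the cycle type of an element of G. Factoring f modulo the 18 such primes p <= 73 (skipping 3, 5, 19, which divide the discriminant), each new pattern first appears at: mod 2: f = (x + 1)(x^4 + x^3 + x^2 + x + 1), pattern 4+1; mod 11: f = (x^5 + 10x^4 + 7x^3 + x + 6), pattern 5; mod 29: f = (x + 2)(x^2 + 18x + 15)(x^2 + 19x + 15), pattern 2+2+1; mod 41: f = (x + 5)(x + 12)(x + 21)(x + 26)(x + 28), pattern 1+1+1+1+1. No other pattern occurs in this range, so the set of observed cycle types is {4+1, 5, 2+2+1, 1+1+1+1+1}. The candidates containing elements of all these cycle types are F_20 (5T3) of order 20, S_5 (5T5) of order 120; the others are excluded. The observed types are precisely the cycle types that occur in F_20 (5T3). Each of the other remaining candidates has further cycle types, and by the Chebotarev density theorem the matching factorization patterns would occur for a proportion of primes equal to their share of the group: S_5 (5T5) additionally contains elements of type 3+2, 3+1+1, 2+1+1+1 (50 of its 120 elements, about 42% of primes). None of the 18 primes tested shows any such pattern (for each of these groups the chance of that is below 10^-4), which rules them out. Hence G = F_20 (5T3), of order 20.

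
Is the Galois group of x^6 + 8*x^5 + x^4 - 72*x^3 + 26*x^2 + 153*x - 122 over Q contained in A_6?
Yes

The polynomial is irreducible of degree 6 over Q. Its discriminant is 30991489 = 5567^2, a perfect square. A Galois group lies in the alternating group exactly when the discriminant is a square in Q, so the Galois group (PSL(2,5)) is contained in A_6.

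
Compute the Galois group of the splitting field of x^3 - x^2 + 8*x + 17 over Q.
S_3, the symmetric group on 3 letters

The polynomial is an irreducible cubic over Q and its discriminant is -12167, which is not a perfect square. For an irreducible cubic, a non-square discriminant gives Galois group S_3.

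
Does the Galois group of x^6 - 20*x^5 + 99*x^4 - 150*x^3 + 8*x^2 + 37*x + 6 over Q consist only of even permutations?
Yes

The polynomial is irreducible of degree 6 over Q. Its discriminant is 1770264843169 = 1330513^2, a perfect square. A Galois group lies in the alternating group exactly when the discriminant is a square in Q, so the Galois group (PSL(2,5)) is contained in A_6.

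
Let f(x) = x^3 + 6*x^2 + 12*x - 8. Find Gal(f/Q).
S_3 (also written S3)

The polynomial is an irreducible cubic over Q and its discriminant is -6912, which is not a perfect square. For an irreducible cubic, a non-square discriminant gives Galois group S_3.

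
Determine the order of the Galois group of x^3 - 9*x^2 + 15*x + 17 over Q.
The degree of the splitting field over Q equals the order of the Galois group, so first determine the group. The polynomial is an irreducible cubic over Q and its discriminant is 5184 = 72^2, a perfect square. For an irreducible cubic, a square discriminant forces the Galois group to be A_3, the cyclic group of order 3. The Galois group C_3 (3T1) has order 3, so the splitting field has degree 3 over Q.

3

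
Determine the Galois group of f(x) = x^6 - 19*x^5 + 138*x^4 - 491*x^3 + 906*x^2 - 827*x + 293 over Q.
S_3

The polynomial f is an irreducible sextic over Q, so G = Gal(f/Q) is one of the 16 transitive subgroups 6T1, ..., 6T16 of S_6. The discriminant of f is 324179200, which is not a perfect square, so G is not contained in A_6. The transitive groups of degree 6 not contained in A_6 are: C_6 (6T1, order 6), S_3 (6T2, order 6), D_6 (6T3, order 12), C_3 x S_3 (6T5, order 18), A_4 x C_2 (6T6, order 24), S_4 (6T8, order 24), S_3 x S_3 (6T9, order 36), S_4 x C_2 (6T11, order 48), (S_3 x S_3) : C_2 (6T13, order 72), PGL(2,5) (6T14, order 120), S_6 (6T16, order 720). By Dedekind's theorem, for a prime p not dividing disc(f) the degrees of the irreducible factors of f mod p form the cycle type of an element of G. Factoring f modulo the 23 such primes p <= 101 (skipping 2, 5, 37, which divide the discriminant), each new pattern first appears at: mod 3: f = (x^3 + 2x + 2)(x^3 + 2x^2 + x + 1), pattern 3+3; mod 13: f = (x^2 + 8)(x^2 + 11)(x^2 + 7x + 2), pattern 2+2+2; mod 67: f = (x + 10)(x + 37)(x + 40)(x + 43)(x + 57)(x + 62), pattern 1+1+1+1+1+1. No other pattern occurs in this range, so the set of observed cycle types is {3+3, 2+2+2, 1+1+1+1+1+1}. The candidates containing elements of all these cycle types are C_6 (6T1) of order 6, S_3 (6T2) of order 6, D_6 (6T3) of order 12, C_3 x S_3 (6T5) of order 18, A_4 x C_2 (6T6) of order 24, S_4 (6T8) of order 24, S_3 x S_3 (6T9) of order 36, S_4 x C_2 (6T11) of order 48, (S_3 x S_3) : C_2 (6T13) of order 72, PGL(2,5) (6T14) of order 120, S_6 (6T16) of order 720; the others are excluded. The observed types are precisely the cycle types that occur in S_3 (6T2). Each of the other remaining candidates has further cycle types, and by the Chebotarev density theorem the matching factorization patterns would occur for a proportion of primes equal to their share of the group: C_6 (6T1) additionally contains elements of type 6 (2 of its 6 elements, about 33% of primes); D_6 (6T3) additionally contains elements of type 6, 2+2+1+1 (5 of its 12 elements, about 42% of primes); C_3 x S_3 (6T5) additionally contains elements of type 6, 3+1+1+1 (10 of its 18 elements, about 56% of primes); A_4 x C_2 (6T6) additionally contains elements of type 6, 2+2+1+1, 2+1+1+1+1 (14 of its 24 elements, about 58% of primes); S_4 (6T8) additionally contains elements of type 4+1+1, 2+2+1+1 (9 of its 24 elements, about 38% of primes); S_3 x S_3 (6T9) additionally contains elements of type 6, 3+1+1+1, 2+2+1+1 (25 of its 36 elements, about 69% of primes); S_4 x C_2 (6T11) additionally contains elements of type 6, 4+2, 4+1+1, 2+2+1+1, 2+1+1+1+1 (32 of its 48 elements, about 67% of primes); (S_3 x S_3) : C_2 (6T13) additionally contains elements of type 6, 4+2, 3+2+1, 3+1+1+1, 2+2+1+1, 2+1+1+1+1 (61 of its 72 elements, about 85% of primes); PGL(2,5) (6T14) additionally contains elements of type 6, 5+1, 4+1+1, 2+2+1+1 (89 of its 120 elements, about 74% of primes); S_6 (6T16) additionally contains elements of type 6, 5+1, 4+2, 4+1+1, 3+2+1, 3+1+1+1, 2+2+1+1, 2+1+1+1+1 (664 of its 720 elements, about 92% of primes). None of the 23 primes tested shows any such pattern (for each of these groups the chance of that is below 10^-4), which rules them out. Hence G = S_3 (6T2), of order 6.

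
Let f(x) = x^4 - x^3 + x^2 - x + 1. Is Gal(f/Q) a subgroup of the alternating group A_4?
The polynomial is irreducible of degree 4 over Q. Its discriminant is 125, which is not a perfect square. A Galois group lies in the alternating group exactly when the discriminant is a square in Q, so the Galois group (C_4) is not contained in A_4.

No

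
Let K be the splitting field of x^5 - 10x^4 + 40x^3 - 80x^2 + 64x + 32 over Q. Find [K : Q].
120

The degree of the splitting field over Q equals the order of the Galois group, so first determine the group. The polynomial f is an irreducible quintic over Q, so G = Gal(f/Q) is a transitive subgroup of S_5: one of C_5 (5T1, order 5), D_5 (5T2, order 10), F_20 (5T3, order 20), A_5 (5T4, order 60) or S_5 (5T5, order 120). The discriminant of f is 3008364544, which is not a perfect square, so G is not contained in A_5. The transitive groups of degree 5 not contained in A_5 are: F_20 (5T3, order 20), S_5 (5T5, order 120). By Dedekind's theorem, for a prime p not dividing disc(f) the degrees of the irreducible factors of f mod p form the cycle type of an element of G. Factoring f modulo the 3 such primes p <= 7 (skipping 2, which divides the discriminant), each new pattern first appears at: mod 3: f = (x^5 + 2x^4 + x^3 + x^2 + x + 2), pattern 5; mod 7: f = (x^2 + 5x + 5)(x^3 + 6x^2 + 5x + 5), pattern 3+2. No other pattern occurs in this range, so the set of observed cycle types is {5, 3+2}. Among the candidates above, the only group containing elements of all these cycle types is S_5 (5T5) — F_20 (5T3) lacks at least one of them. Hence G = S_5 (5T5), of order 120. The Galois group S_5 (5T5) has order 120, so the splitting field has degree 120 over Q.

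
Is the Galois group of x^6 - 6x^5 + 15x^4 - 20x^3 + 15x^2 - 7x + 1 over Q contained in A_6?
The polynomial is irreducible of degree 6 over Q. Its discriminant is 49781, which is not a perfect square. A Galois group lies in the alternating group exactly when the discriminant is a square in Q, so the Galois group (S_6) is not contained in A_6.

No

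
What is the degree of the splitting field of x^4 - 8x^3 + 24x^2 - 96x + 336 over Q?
The degree of the splitting field over Q equals the order of the Galois group, so first determine the group. The polynomial is an irreducible quartic over Q and its discriminant is 1358954496 = 36864^2, a perfect square, so the Galois group is contained in A_4. The resolvent cubic y^3 - 24*y^2 - 576*y + 1536 is irreducible over Q. An irreducible resolvent with square discriminant gives A_4. The Galois group A_4 (4T4) has order 12, so the splitting field has degree 12 over Q.

12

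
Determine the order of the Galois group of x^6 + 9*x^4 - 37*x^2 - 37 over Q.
The degree of the splitting field over Q equals the order of the Galois group, so first determine the group. The polynomial f is an irreducible sextic over Q, so G = Gal(f/Q) is one of the 16 transitive subgroups 6T1, ..., 6T16 of S_6. The discriminant of f is 870211913777152, which is not a perfect square, so G is not contained in A_6. The transitive groups of degree 6 not contained in A_6 are: C_6 (6T1, order 6), S_3 (6T2, order 6), D_6 (6T3, order 12), C_3 x S_3 (6T5, order 18), A_4 x C_2 (6T6, order 24), S_4 (6T8, order 24), S_3 x S_3 (6T9, order 36), S_4 x C_2 (6T11, order 48), (S_3 x S_3) : C_2 (6T13, order 72), PGL(2,5) (6T14, order 120), S_6 (6T16, order 720). By Dedekind's theorem, for a prime p not dividing disc(f) the degrees of the irreducible factors of f mod p form the cycle type of an element of G. Factoring f modulo the 22 such primes p <= 89 (skipping 2, 37, which divide the discriminant), each new pattern first appears at: mod 3: f = (x^3 + x^2 + 2x + 1)(x^3 + 2x^2 + 2x + 2), pattern 3+3; mod 5: f = (x^2 + 2)(x^2 + 2x + 3)(x^2 + 3x + 3), pattern 2+2+2; mod 17: f = (x + 3)(x + 14)(x^4 + x^2 + 6), pattern 4+1+1; mod 67: f = (x + 9)(x + 58)(x^2 + 25)(x^2 + 65), pattern 2+2+1+1. No other pattern occurs in this range, so the set of observed cycle types is {3+3, 2+2+2, 4+1+1, 2+2+1+1}. The candidates containing elements of all these cycle types are S_4 (6T8) of order 24, S_4 x C_2 (6T11) of order 48, PGL(2,5) (6T14) of order 120, S_6 (6T16) of order 720; the others are excluded. The observed types are precisely the cycle types that occur in S_4 (6T8) (apart from the identity). Each of the other remaining candidates has further cycle types, and by the Chebotarev density theorem the matching factorization patterns would occur for a proportion of primes equal to their share of the group: S_4 x C_2 (6T11) additionally contains elements of type 6, 4+2, 2+1+1+1+1 (17 of its 48 elements, about 35% of primes); PGL(2,5) (6T14) additionally contains elements of type 6, 5+1 (44 of its 120 elements, about 37% of primes); S_6 (6T16) additionally contains elements of type 6, 5+1, 4+2, 3+2+1, 3+1+1+1, 2+1+1+1+1 (529 of its 720 elements, about 73% of primes). None of the 22 primes tested shows any such pattern (for each of these groups the chance of that is below 10^-4), which rules them out. Hence G = S_4 (6T8), of order 24. The Galois group S_4 (6T8) has order 24, so the splitting field has degree 24 over Q.

24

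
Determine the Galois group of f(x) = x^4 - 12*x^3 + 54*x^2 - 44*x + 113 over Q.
The polynomial is an irreducible quartic over Q and its discriminant is 2424307712, which is not a perfect square, so the Galois group is not contained in A_4. The resolvent cubic y^3 - 54*y^2 + 76*y + 6200 has exactly one rational root, so the Galois group is C_4 or D_4. The quartic becomes reducible over Q(sqrt(disc)), so the group is C_4.

C_4 (order 4)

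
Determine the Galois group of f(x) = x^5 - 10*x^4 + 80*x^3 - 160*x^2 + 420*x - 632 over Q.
A_5, the alternating group on 5 letters

The polynomial f is an irreducible quintic over Q, so G = Gal(f/Q) is a transitive subgroup of S_5: one of C_5 (5T1, order 5), D_5 (5T2, order 10), F_20 (5T3, order 20), A_5 (5T4, order 60) or S_5 (5T5, order 120). The discriminant of f is 9333105664000000 = 96608000^2, a perfect square, so G is contained in A_5. The transitive groups of degree 5 contained in A_5 are: C_5 (5T1, order 5), D_5 (5T2, order 10), A_5 (5T4, order 60). By Dedekind's theorem, for a prime p not dividing disc(f) the degrees of the irreducible factors of f mod p form the cycle type of an element of G. Factoring f modulo the 2 such primes p <= 7 (skipping 2, 5, which divide the discriminant), each new pattern first appears at: mod 3: f = (x^5 + 2x^4 + 2x^3 + 2x^2 + 1), pattern 5; mod 7: f = (x + 3)(x + 6)(x^3 + 2x^2 + 2x + 3), pattern 3+1+1. No other pattern occurs in this range, so the set of observed cycle types is {5, 3+1+1}. Among the candidates above, the only group containing elements of all these cycle types is A_5 (5T4) — each of C_5 (5T1), D_5 (5T2) lacks at least one of them. Hence G = A_5 (5T4), of order 60.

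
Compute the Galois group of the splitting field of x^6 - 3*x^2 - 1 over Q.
A_4 (order 12)

The polynomial f is an irreducible sextic over Q, so G = Gal(f/Q) is one of the 16 transitive subgroups 6T1, ..., 6T16 of S_6. The discriminant of f is 419904 = 648^2, a perfect square, so G is contained in A_6. The transitive groups of degree 6 contained in A_6 are: A_4 (6T4, order 12), S_4 (6T7, order 24), (C_3 x C_3) : C_4 (6T10, order 36), PSL(2,5) (6T12, order 60), A_6 (6T15, order 360). By Dedekind's theorem, for a prime p not dividing disc(f) the degrees of the irreducible factors of f mod p form the cycle type of an element of G. Factoring f modulo the 33 such primes p <= 149 (skipping 2, 3, which divide the discriminant), each new pattern first appears at: mod 5: f = (x^3 + x^2 + 3x + 1)(x^3 + 4x^2 + 3x + 4), pattern 3+3; mod 17: f = (x + 2)(x + 15)(x^2 + 7)(x^2 + 14), pattern 2+2+1+1; mod 71: f = (x + 4)(x + 5)(x + 32)(x + 39)(x + 66)(x + 67), pattern 1+1+1+1+1+1. No other pattern occurs in this range, so the set of observed cycle types is {3+3, 2+2+1+1, 1+1+1+1+1+1}. The candidates containing elements of all these cycle types are A_4 (6T4) of order 12, S_4 (6T7) of order 24, (C_3 x C_3) : C_4 (6T10) of order 36, PSL(2,5) (6T12) of order 60, A_6 (6T15) of order 360; the others are excluded. The observed types are precisely the cycle types that occur in A_4 (6T4). Each of the other remaining candidates has further cycle types, and by the Chebotarev density theorem the matching factorization patterns would occur for a proportion of primes equal to their share of the group: S_4 (6T7) additionally contains elements of type 4+2 (6 of its 24 elements, about 25% of primes); (C_3 x C_3) : C_4 (6T10) additionally contains elements of type 4+2, 3+1+1+1 (22 of its 36 elements, about 61% of primes); PSL(2,5) (6T12) additionally contains elements of type 5+1 (24 of its 60 elements, about 40% of primes); A_6 (6T15) additionally contains elements of type 5+1, 4+2, 3+1+1+1 (274 of its 360 elements, about 76% of primes). None of the 33 primes tested shows any such pattern (for each of these groups the chance of that is below 10^-4), which rules them out. Hence G = A_4 (6T4), of order 12.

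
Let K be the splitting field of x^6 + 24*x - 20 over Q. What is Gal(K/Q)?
The polynomial f is an irreducible sextic over Q, so G = Gal(f/Q) is one of the 16 transitive subgroups 6T1, ..., 6T16 of S_6. The discriminant of f is 746496000000 = 864000^2, a perfect square, so G is contained in A_6. The transitive groups of degree 6 contained in A_6 are: A_4 (6T4, order 12), S_4 (6T7, order 24), (C_3 x C_3) : C_4 (6T10, order 36), PSL(2,5) (6T12, order 60), A_6 (6T15, order 360). By Dedekind's theorem, for a prime p not dividing disc(f) the degrees of the irreducible factors of f mod p form the cycle type of an element of G. Factoring f modulo the 6 such primes p <= 23 (skipping 2, 3, 5, which divide the discriminant), each new pattern first appears at: mod 7: f = (x + 3)(x^5 + 4x^4 + 2x^3 + x^2 + 4x + 5), pattern 5+1; mod 23: f = (x + 7)(x + 12)(x + 21)(x^3 + 6x^2 + 13x + 16), pattern 3+1+1+1. No other pattern occurs in this range, so the set of observed cycle types is {5+1, 3+1+1+1}. Among the candidates above, the only group containing elements of all these cycle types is A_6 (6T15) — each of A_4 (6T4), S_4 (6T7), (C_3 x C_3) : C_4 (6T10), PSL(2,5) (6T12) lacks at least one of them. Hence G = A_6 (6T15), of order 360.

A_6, the alternating group on 6 letters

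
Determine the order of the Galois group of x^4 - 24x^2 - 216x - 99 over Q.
The degree of the splitting field over Q equals the order of the Galois group, so first determine the group. The polynomial is an irreducible quartic over Q and its discriminant is -41726700288, which is not a perfect square, so the Galois group is not contained in A_4. The resolvent cubic y^3 + 24*y^2 + 396*y - 37152 has exactly one rational root, so the Galois group is C_4 or D_4. The quartic remains irreducible over Q(sqrt(disc)), so the group is D_4. The Galois group D_4 (4T3) has order 8, so the splitting field has degree 8 over Q.

8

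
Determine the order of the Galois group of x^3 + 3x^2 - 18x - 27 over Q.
3

The degree of the splitting field over Q equals the order of the Galois group, so first determine the group. The polynomial is an irreducible cubic over Q and its discriminant is 35721 = 189^2, a perfect square. For an irreducible cubic, a square discriminant forces the Galois group to be A_3, the cyclic group of order 3. The Galois group C_3 (3T1) has order 3, so the splitting field has degree 3 over Q.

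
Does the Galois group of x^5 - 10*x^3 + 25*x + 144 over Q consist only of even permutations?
The polynomial is irreducible of degree 5 over Q. Its discriminant is 1327104000000 = 1152000^2, a perfect square. A Galois group lies in the alternating group exactly when the discriminant is a square in Q, so the Galois group (D_5) is contained in A_5.

Yes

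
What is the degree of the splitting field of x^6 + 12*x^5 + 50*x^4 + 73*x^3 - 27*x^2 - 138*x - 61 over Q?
The degree of the splitting field over Q equals the order of the Galois group, so first determine the group. The polynomial f is an irreducible sextic over Q, so G = Gal(f/Q) is one of the 16 transitive subgroups 6T1, ..., 6T16 of S_6. The discriminant of f is 30991489 = 5567^2, a perfect square, so G is contained in A_6. The transitive groups of degree 6 contained in A_6 are: A_4 (6T4, order 12), S_4 (6T7, order 24), (C_3 x C_3) : C_4 (6T10, order 36), PSL(2,5) (6T12, order 60), A_6 (6T15, order 360). By Dedekind's theorem, for a prime p not dividing disc(f) the degrees of the irreducible factors of f mod p form the cycle type of an element of G. Factoring f modulo the 21 such primes p <= 79 (skipping 19, which divides the discriminant), each new pattern first appears at: mod 2: f = (x + 1)(x^5 + x^4 + x^3 + x + 1), pattern 5+1; mod 7: f = (x^3 + x^2 + 3x + 5)(x^3 + 4x^2 + x + 6), pattern 3+3; mod 61: f = (x)(x + 39)(x^2 + 15x + 13)(x^2 + 19x + 12), pattern 2+2+1+1. No other pattern occurs in this range, so the set of observed cycle types is {5+1, 3+3, 2+2+1+1}. The candidates containing elements of all these cycle types are PSL(2,5) (6T12) of order 60, A_6 (6T15) of order 360; the others are excluded. The observed types are precisely the cycle types that occur in PSL(2,5) (6T12) (apart from the identity). Each of the other remaining candidates has further cycle types, and by the Chebotarev density theorem the matching factorization patterns would occur for a proportion of primes equal to their share of the group: A_6 (6T15) additionally contains elements of type 4+2, 3+1+1+1 (130 of its 360 elements, about 36% of primes). None of the 21 primes tested shows any such pattern (for each of these groups the chance of that is below 10^-4), which rules them out. Hence G = PSL(2,5) (6T12), of order 60. The Galois group PSL(2,5) (6T12) has order 60, so the splitting field has degree 60 over Q.

60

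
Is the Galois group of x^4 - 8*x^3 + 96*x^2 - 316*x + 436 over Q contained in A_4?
No

The polynomial is irreducible of degree 4 over Q. Its discriminant is 47893611776, which is not a perfect square. A Galois group lies in the alternating group exactly when the discriminant is a square in Q, so the Galois group (S_4) is not contained in A_4.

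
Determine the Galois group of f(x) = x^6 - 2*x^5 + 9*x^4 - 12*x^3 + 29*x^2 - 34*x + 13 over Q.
(S_3 x S_3) : C_2, the group 6T13 of order 72

The polynomial f is an irreducible sextic over Q, so G = Gal(f/Q) is one of the 16 transitive subgroups 6T1, ..., 6T16 of S_6. The discriminant of f is -54718156800, which is not a perfect square, so G is not contained in A_6. The transitive groups of degree 6 not contained in A_6 are: C_6 (6T1, order 6), S_3 (6T2, order 6), D_6 (6T3, order 12), C_3 x S_3 (6T5, order 18), A_4 x C_2 (6T6, order 24), S_4 (6T8, order 24), S_3 x S_3 (6T9, order 36), S_4 x C_2 (6T11, order 48), (S_3 x S_3) : C_2 (6T13, order 72), PGL(2,5) (6T14, order 120), S_6 (6T16, order 720). By Dedekind's theorem, for a prime p not dividing disc(f) the degrees of the irreducible factors of f mod p form the cycle type of an element of G. Factoring f modulo the 27 such primes p <= 113 (skipping 2, 3, 5, which divide the discriminant), each new pattern first appears at: mod 7: f = (x^2 + x + 4)(x^4 + 4x^3 + x^2 + 6x + 5), pattern 4+2; mod 13: f = (x)(x^2 + 12x + 2)(x^3 + 12x^2 + 6x + 9), pattern 3+2+1; mod 17: f = (x^3 + 16x^2 + 9x + 10)(x^3 + 16x^2 + 16x + 3), pattern 3+3; mod 19: f = (x^2 + 9x + 17)(x^2 + 10x + 10)(x^2 + 17x + 6), pattern 2+2+2; mod 31: f = (x^6 + 29x^5 + 9x^4 + 19x^3 + 29x^2 + 28x + 13), pattern 6; mod 37: f = (x + 23)(x + 24)(x^2 + 12x + 30)(x^2 + 13x + 20), pattern 2+2+1+1; mod 41: f = (x + 14)(x + 29)(x + 38)(x^3 + 40x^2 + 18x + 25), pattern 3+1+1+1; mod 113: f = (x + 2)(x + 31)(x + 52)(x + 58)(x^2 + 81x + 24), pattern 2+1+1+1+1. No other pattern occurs in this range, so the set of observed cycle types is {4+2, 3+2+1, 3+3, 2+2+2, 6, 2+2+1+1, 3+1+1+1, 2+1+1+1+1}. The candidates containing elements of all these cycle types are (S_3 x S_3) : C_2 (6T13) of order 72, S_6 (6T16) of order 720; the others are excluded. The observed types are precisely the cycle types that occur in (S_3 x S_3) : C_2 (6T13) (apart from the identity). Each of the other remaining candidates has further cycle types, and by the Chebotarev density theorem the matching factorization patterns would occur for a proportion of primes equal to their share of the group: S_6 (6T16) additionally contains elements of type 5+1, 4+1+1 (234 of its 720 elements, about 32% of primes). None of the 27 primes tested shows any such pattern (for each of these groups the chance of that is below 10^-4), which rules them out. Hence G = (S_3 x S_3) : C_2 (6T13), of order 72.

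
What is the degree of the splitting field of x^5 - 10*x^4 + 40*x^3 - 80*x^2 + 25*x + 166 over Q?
The degree of the splitting field over Q equals the order of the Galois group, so first determine the group. The polynomial f is an irreducible quintic over Q, so G = Gal(f/Q) is a transitive subgroup of S_5: one of C_5 (5T1, order 5), D_5 (5T2, order 10), F_20 (5T3, order 20), A_5 (5T4, order 60) or S_5 (5T5, order 120). The discriminant of f is 58564000000 = 242000^2, a perfect square, so G is contained in A_5. The transitive groups of degree 5 contained in A_5 are: C_5 (5T1, order 5), D_5 (5T2, order 10), A_5 (5T4, order 60). By Dedekind's theorem, for a prime p not dividing disc(f) the degrees of the irreducible factors of f mod p form the cycle type of an element of G. Factoring f modulo the 3 such primes p <= 13 (skipping 2, 5, 11, which divide the discriminant), each new pattern first appears at: mod 3: f = (x^5 + 2x^4 + x^3 + x^2 + x + 1), pattern 5; mod 13: f = (x + 4)(x + 6)(x^3 + 6x^2 + 8x + 8), pattern 3+1+1. No other pattern occurs in this range, so the set of observed cycle types is {5, 3+1+1}. Among the candidates above, the only group containing elements of all these cycle types is A_5 (5T4) — each of C_5 (5T1), D_5 (5T2) lacks at least one of them. Hence G = A_5 (5T4), of order 60. The Galois group A_5 (5T4) has order 60, so the splitting field has degree 60 over Q.

60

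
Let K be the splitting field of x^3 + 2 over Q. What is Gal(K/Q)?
The polynomial is an irreducible cubic over Q and its discriminant is -108, which is not a perfect square. For an irreducible cubic, a non-square discriminant gives Galois group S_3.

S_3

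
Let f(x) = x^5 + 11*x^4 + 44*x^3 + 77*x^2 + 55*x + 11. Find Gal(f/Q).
The polynomial f is an irreducible quintic over Q, so G = Gal(f/Q) is a transitive subgroup of S_5: one of C_5 (5T1, order 5), D_5 (5T2, order 10), F_20 (5T3, order 20), A_5 (5T4, order 60) or S_5 (5T5, order 120). The discriminant of f is 14641 = 121^2, a perfect square, so G is contained in A_5. The transitive groups of degree 5 contained in A_5 are: C_5 (5T1, order 5), D_5 (5T2, order 10), A_5 (5T4, order 60). By Dedekind's theorem, for a prime p not dividing disc(f) the degrees of the irreducible factors of f mod p form the cycle type of an element of G. Factoring f modulo the 14 such primes p <= 47 (skipping 11, which divides the discriminant), each new pattern first appears at: mod 2: f = (x^5 + x^4 + x^2 + x + 1), pattern 5; mod 23: f = (x + 11)(x + 14)(x + 15)(x + 19)(x + 21), pattern 1+1+1+1+1. No other pattern occurs in this range, so the set of observed cycle types is {5, 1+1+1+1+1}. The candidates containing elements of all these cycle types are C_5 (5T1) of order 5, D_5 (5T2) of order 10, A_5 (5T4) of order 60; the others are excluded. The observed types are precisely the cycle types that occur in C_5 (5T1). Each of the other remaining candidates has further cycle types, and by the Chebotarev density theorem the matching factorization patterns would occur for a proportion of primes equal to their share of the group: D_5 (5T2) additionally contains elements of type 2+2+1 (5 of its 10 elements, about 50% of primes); A_5 (5T4) additionally contains elements of type 3+1+1, 2+2+1 (35 of its 60 elements, about 58% of primes). None of the 14 primes tested shows any such pattern (for each of these groups the chance of that is below 10^-4), which rules them out. Hence G = C_5 (5T1), of order 5.

C_5 (order 5)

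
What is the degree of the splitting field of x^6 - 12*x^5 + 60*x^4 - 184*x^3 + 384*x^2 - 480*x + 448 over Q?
18

The degree of the splitting field over Q equals the order of the Galois group, so first determine the group. The polynomial f is an irreducible sextic over Q, so G = Gal(f/Q) is one of the 16 transitive subgroups 6T1, ..., 6T16 of S_6. The discriminant of f is -190210142896128, which is not a perfect square, so G is not contained in A_6. The transitive groups of degree 6 not contained in A_6 are: C_6 (6T1, order 6), S_3 (6T2, order 6), D_6 (6T3, order 12), C_3 x S_3 (6T5, order 18), A_4 x C_2 (6T6, order 24), S_4 (6T8, order 24), S_3 x S_3 (6T9, order 36), S_4 x C_2 (6T11, order 48), (S_3 x S_3) : C_2 (6T13, order 72), PGL(2,5) (6T14, order 120), S_6 (6T16, order 720). By Dedekind's theorem, for a prime p not dividing disc(f) the degrees of the irreducible factors of f mod p form the cycle type of an element of G. Factoring f modulo the 33 such primes p <= 149 (skipping 2, 3, which divide the discriminant), each new pattern first appears at: mod 5: f = (x^6 + 3x^5 + x^3 + 4x^2 + 3), pattern 6; mod 7: f = (x)(x + 2)(x + 6)(x^3 + x^2 + 5x + 2), pattern 3+1+1+1; mod 17: f = (x^2 + 3x + 1)(x^2 + 4x + 16)(x^2 + 15x + 11), pattern 2+2+2; mod 19: f = (x^3 + 13x^2 + 12x + 2)(x^3 + 13x^2 + 12x + 15), pattern 3+3; mod 73: f = (x + 24)(x + 40)(x + 42)(x + 56)(x + 58)(x + 60), pattern 1+1+1+1+1+1. No other pattern occurs in this range, so the set of observed cycle types is {6, 3+1+1+1, 2+2+2, 3+3, 1+1+1+1+1+1}. The candidates containing elements of all these cycle types are C_3 x S_3 (6T5) of order 18, S_3 x S_3 (6T9) of order 36, (S_3 x S_3) : C_2 (6T13) of order 72, S_6 (6T16) of order 720; the others are excluded. The observed types are precisely the cycle types that occur in C_3 x S_3 (6T5). Each of the other remaining candidates has further cycle types, and by the Chebotarev density theorem the matching factorization patterns would occur for a proportion of primes equal to their share of the group: S_3 x S_3 (6T9) additionally contains elements of type 2+2+1+1 (9 of its 36 elements, about 25% of primes); (S_3 x S_3) : C_2 (6T13) additionally contains elements of type 4+2, 3+2+1, 2+2+1+1, 2+1+1+1+1 (45 of its 72 elements, about 62% of primes); S_6 (6T16) additionally contains elements of type 5+1, 4+2, 4+1+1, 3+2+1, 2+2+1+1, 2+1+1+1+1 (504 of its 720 elements, about 70% of primes). None of the 33 primes tested shows any such pattern (for each of these groups the chance of that is below 10^-4), which rules them out. Hence G = C_3 x S_3 (6T5), of order 18. The Galois group C_3 x S_3 (6T5) has order 18, so the splitting field has degree 18 over Q.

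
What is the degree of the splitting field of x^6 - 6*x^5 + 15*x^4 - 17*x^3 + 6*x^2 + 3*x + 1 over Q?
The degree of the splitting field over Q equals the order of the Galois group, so first determine the group. The polynomial f is an irreducible sextic over Q, so G = Gal(f/Q) is one of the 16 transitive subgroups 6T1, ..., 6T16 of S_6. The discriminant of f is -177147, which is not a perfect square, so G is not contained in A_6. The transitive groups of degree 6 not contained in A_6 are: C_6 (6T1, order 6), S_3 (6T2, order 6), D_6 (6T3, order 12), C_3 x S_3 (6T5, order 18), A_4 x C_2 (6T6, order 24), S_4 (6T8, order 24), S_3 x S_3 (6T9, order 36), S_4 x C_2 (6T11, order 48), (S_3 x S_3) : C_2 (6T13, order 72), PGL(2,5) (6T14, order 120), S_6 (6T16, order 720). By Dedekind's theorem, for a prime p not dividing disc(f) the degrees of the irreducible factors of f mod p form the cycle type of an element of G. Factoring f modulo the 33 such primes p <= 139 (skipping 3, which divides the discriminant), each new pattern first appears at: mod 2: f = (x^6 + x^4 + x^3 + x + 1), pattern 6; mod 7: f = (x + 2)(x + 4)(x + 5)(x^3 + 4x^2 + 3x + 3), pattern 3+1+1+1; mod 17: f = (x^2 + 3x + 3)(x^2 + 11x + 12)(x^2 + 14x + 9), pattern 2+2+2; mod 19: f = (x^3 + 16x^2 + 3x + 8)(x^3 + 16x^2 + 3x + 12), pattern 3+3; mod 73: f = (x + 41)(x + 42)(x + 43)(x + 50)(x + 51)(x + 59), pattern 1+1+1+1+1+1. No other pattern occurs in this range, so the set of observed cycle types is {6, 3+1+1+1, 2+2+2, 3+3, 1+1+1+1+1+1}. The candidates containing elements of all these cycle types are C_3 x S_3 (6T5) of order 18, S_3 x S_3 (6T9) of order 36, (S_3 x S_3) : C_2 (6T13) of order 72, S_6 (6T16) of order 720; the others are excluded. The observed types are precisely the cycle types that occur in C_3 x S_3 (6T5). Each of the other remaining candidates has further cycle types, and by the Chebotarev density theorem the matching factorization patterns would occur for a proportion of primes equal to their share of the group: S_3 x S_3 (6T9) additionally contains elements of type 2+2+1+1 (9 of its 36 elements, about 25% of primes); (S_3 x S_3) : C_2 (6T13) additionally contains elements of type 4+2, 3+2+1, 2+2+1+1, 2+1+1+1+1 (45 of its 72 elements, about 62% of primes); S_6 (6T16) additionally contains elements of type 5+1, 4+2, 4+1+1, 3+2+1, 2+2+1+1, 2+1+1+1+1 (504 of its 720 elements, about 70% of primes). None of the 33 primes tested shows any such pattern (for each of these groups the chance of that is below 10^-4), which rules them out. Hence G = C_3 x S_3 (6T5), of order 18. The Galois group C_3 x S_3 (6T5) has order 18, so the splitting field has degree 18 over Q.

18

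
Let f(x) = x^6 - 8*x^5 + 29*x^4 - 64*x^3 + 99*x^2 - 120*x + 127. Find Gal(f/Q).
The polynomial f is an irreducible sextic over Q, so G = Gal(f/Q) is one of the 16 transitive subgroups 6T1, ..., 6T16 of S_6. The discriminant of f is -18046378835968, which is not a perfect square, so G is not contained in A_6. The transitive groups of degree 6 not contained in A_6 are: C_6 (6T1, order 6), S_3 (6T2, order 6), D_6 (6T3, order 12), C_3 x S_3 (6T5, order 18), A_4 x C_2 (6T6, order 24), S_4 (6T8, order 24), S_3 x S_3 (6T9, order 36), S_4 x C_2 (6T11, order 48), (S_3 x S_3) : C_2 (6T13, order 72), PGL(2,5) (6T14, order 120), S_6 (6T16, order 720). By Dedekind's theorem, for a prime p not dividing disc(f) the degrees of the irreducible factors of f mod p form the cycle type of an element of G. Factoring f modulo the 37 such primes p <= 167 (skipping 2, 7, which divide the discriminant), each new pattern first appears at: mod 3: f = (x^6 + x^5 + 2x^4 + 2x^3 + 1), pattern 6; mod 11: f = (x^3 + 5x^2 + 2)(x^3 + 9x^2 + 6x + 3), pattern 3+3; mod 13: f = (x^2 + x + 2)(x^2 + 5x + 11)(x^2 + 12x + 4), pattern 2+2+2; mod 29: f = (x + 2)(x + 10)(x + 13)(x + 16)(x + 18)(x + 20), pattern 1+1+1+1+1+1. No other pattern occurs in this range, so the set of observed cycle types is {6, 3+3, 2+2+2, 1+1+1+1+1+1}. The candidates containing elements of all these cycle types are C_6 (6T1) of order 6, D_6 (6T3) of order 12, C_3 x S_3 (6T5) of order 18, A_4 x C_2 (6T6) of order 24, S_3 x S_3 (6T9) of order 36, S_4 x C_2 (6T11) of order 48, (S_3 x S_3) : C_2 (6T13) of order 72, PGL(2,5) (6T14) of order 120, S_6 (6T16) of order 720; the others are excluded. The observed types are precisely the cycle types that occur in C_6 (6T1). Each of the other remaining candidates has further cycle types, and by the Chebotarev density theorem the matching factorization patterns would occur for a proportion of primes equal to their share of the group: D_6 (6T3) additionally contains elements of type 2+2+1+1 (3 of its 12 elements, about 25% of primes); C_3 x S_3 (6T5) additionally contains elements of type 3+1+1+1 (4 of its 18 elements, about 22% of primes); A_4 x C_2 (6T6) additionally contains elements of type 2+2+1+1, 2+1+1+1+1 (6 of its 24 elements, about 25% of primes); S_3 x S_3 (6T9) additionally contains elements of type 3+1+1+1, 2+2+1+1 (13 of its 36 elements, about 36% of primes); S_4 x C_2 (6T11) additionally contains elements of type 4+2, 4+1+1, 2+2+1+1, 2+1+1+1+1 (24 of its 48 elements, about 50% of primes); (S_3 x S_3) : C_2 (6T13) additionally contains elements of type 4+2, 3+2+1, 3+1+1+1, 2+2+1+1, 2+1+1+1+1 (49 of its 72 elements, about 68% of primes); PGL(2,5) (6T14) additionally contains elements of type 5+1, 4+1+1, 2+2+1+1 (69 of its 120 elements, about 58% of primes); S_6 (6T16) additionally contains elements of type 5+1, 4+2, 4+1+1, 3+2+1, 3+1+1+1, 2+2+1+1, 2+1+1+1+1 (544 of its 720 elements, about 76% of primes). None of the 37 primes tested shows any such pattern (for each of these groups the chance of that is below 10^-4), which rules them out. Hence G = C_6 (6T1), of order 6.

C_6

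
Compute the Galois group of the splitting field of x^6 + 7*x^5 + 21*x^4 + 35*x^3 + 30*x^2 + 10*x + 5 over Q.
The polynomial f is an irreducible sextic over Q, so G = Gal(f/Q) is one of the 16 transitive subgroups 6T1, ..., 6T16 of S_6. The discriminant of f is 525625 = 725^2, a perfect square, so G is contained in A_6. The transitive groups of degree 6 contained in A_6 are: A_4 (6T4, order 12), S_4 (6T7, order 24), (C_3 x C_3) : C_4 (6T10, order 36), PSL(2,5) (6T12, order 60), A_6 (6T15, order 360). By Dedekind's theorem, for a prime p not dividing disc(f) the degrees of the irreducible factors of f mod p form the cycle type of an element of G. Factoring f modulo the 19 such primes p <= 73 (skipping 5, 29, which divide the discriminant), each new pattern first appears at: mod 2: f = (x^2 + x + 1)(x^4 + x + 1), pattern 4+2; mod 11: f = (x^3 + 2x + 2)(x^3 + 7x^2 + 8x + 8), pattern 3+3; mod 19: f = (x + 12)(x + 13)(x^2 + 6x + 10)(x^2 + 14x + 12), pattern 2+2+1+1; mod 61: f = (x + 29)(x + 36)(x + 43)(x^3 + 21x^2 + 14x + 14), pattern 3+1+1+1. No other pattern occurs in this range, so the set of observed cycle types is {4+2, 3+3, 2+2+1+1, 3+1+1+1}. The candidates containing elements of all these cycle types are (C_3 x C_3) : C_4 (6T10) of order 36, A_6 (6T15) of order 360; the others are excluded. The observed types are precisely the cycle types that occur in (C_3 x C_3) : C_4 (6T10) (apart from the identity). Each of the other remaining candidates has further cycle types, and by the Chebotarev density theorem the matching factorization patterns would occur for a proportion of primes equal to their share of the group: A_6 (6T15) additionally contains elements of type 5+1 (144 of its 360 elements, about 40% of primes). None of the 19 primes tested shows any such pattern (for each of these groups the chance of that is below 10^-4), which rules them out. Hence G = (C_3 x C_3) : C_4 (6T10), of order 36.

(C_3 x C_3) : C_4 (order 36)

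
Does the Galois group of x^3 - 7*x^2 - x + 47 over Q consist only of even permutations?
Yes

The polynomial is irreducible of degree 3 over Q. Its discriminant is 10816 = 104^2, a perfect square. A Galois group lies in the alternating group exactly when the discriminant is a square in Q, so the Galois group (C_3) is contained in A_3.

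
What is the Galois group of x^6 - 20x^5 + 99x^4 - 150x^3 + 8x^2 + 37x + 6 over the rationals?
PSL(2,5)

The polynomial f is an irreducible sextic over Q, so G = Gal(f/Q) is one of the 16 transitive subgroups 6T1, ..., 6T16 of S_6. The discriminant of f is 1770264843169 = 1330513^2, a perfect square, so G is contained in A_6. The transitive groups of degree 6 contained in A_6 are: A_4 (6T4, order 12), S_4 (6T7, order 24), (C_3 x C_3) : C_4 (6T10, order 36), PSL(2,5) (6T12, order 60), A_6 (6T15, order 360). By Dedekind's theorem, for a prime p not dividing disc(f) the degrees of the irreducible factors of f mod p form the cycle type of an element of G. Factoring f modulo the 21 such primes p <= 79 (skipping 19, which divides the discriminant), each new pattern first appears at: mod 2: f = (x)(x^5 + x^3 + 1), pattern 5+1; mod 7: f = (x^3 + 2x^2 + 3)(x^3 + 6x^2 + 3x + 2), pattern 3+3; mod 61: f = (x + 10)(x + 55)(x^2 + 47x + 55)(x^2 + 51x + 60), pattern 2+2+1+1. No other pattern occurs in this range, so the set of observed cycle types is {5+1, 3+3, 2+2+1+1}. The candidates containing elements of all these cycle types are PSL(2,5) (6T12) of order 60, A_6 (6T15) of order 360; the others are excluded. The observed types are precisely the cycle types that occur in PSL(2,5) (6T12) (apart from the identity). Each of the other remaining candidates has further cycle types, and by the Chebotarev density theorem the matching factorization patterns would occur for a proportion of primes equal to their share of the group: A_6 (6T15) additionally contains elements of type 4+2, 3+1+1+1 (130 of its 360 elements, about 36% of primes). None of the 21 primes tested shows any such pattern (for each of these groups the chance of that is below 10^-4), which rules them out. Hence G = PSL(2,5) (6T12), of order 60.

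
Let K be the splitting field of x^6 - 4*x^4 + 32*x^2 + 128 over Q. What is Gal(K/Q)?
The polynomial f is an irreducible sextic over Q, so G = Gal(f/Q) is one of the 16 transitive subgroups 6T1, ..., 6T16 of S_6. The discriminant of f is -5497558138880000, which is not a perfect square, so G is not contained in A_6. The transitive groups of degree 6 not contained in A_6 are: C_6 (6T1, order 6), S_3 (6T2, order 6), D_6 (6T3, order 12), C_3 x S_3 (6T5, order 18), A_4 x C_2 (6T6, order 24), S_4 (6T8, order 24), S_3 x S_3 (6T9, order 36), S_4 x C_2 (6T11, order 48), (S_3 x S_3) : C_2 (6T13, order 72), PGL(2,5) (6T14, order 120), S_6 (6T16, order 720). By Dedekind's theorem, for a prime p not dividing disc(f) the degrees of the irreducible factors of f mod p form the cycle type of an element of G. Factoring f modulo the 22 such primes p <= 89 (skipping 2, 5, which divide the discriminant), each new pattern first appears at: mod 3: f = (x^3 + x^2 + 2)(x^3 + 2x^2 + 1), pattern 3+3; mod 7: f = (x^2 + 1)(x^2 + 2x + 3)(x^2 + 5x + 3), pattern 2+2+2; mod 13: f = (x + 5)(x + 8)(x^4 + 8x^2 + 11), pattern 4+1+1; mod 43: f = (x + 19)(x + 24)(x^2 + 16)(x^2 + 40), pattern 2+2+1+1. No other pattern occurs in this range, so the set of observed cycle types is {3+3, 2+2+2, 4+1+1, 2+2+1+1}. The candidates containing elements of all these cycle types are S_4 (6T8) of order 24, S_4 x C_2 (6T11) of order 48, PGL(2,5) (6T14) of order 120, S_6 (6T16) of order 720; the others are excluded. The observed types are precisely the cycle types that occur in S_4 (6T8) (apart from the identity). Each of the other remaining candidates has further cycle types, and by the Chebotarev density theorem the matching factorization patterns would occur for a proportion of primes equal to their share of the group: S_4 x C_2 (6T11) additionally contains elements of type 6, 4+2, 2+1+1+1+1 (17 of its 48 elements, about 35% of primes); PGL(2,5) (6T14) additionally contains elements of type 6, 5+1 (44 of its 120 elements, about 37% of primes); S_6 (6T16) additionally contains elements of type 6, 5+1, 4+2, 3+2+1, 3+1+1+1, 2+1+1+1+1 (529 of its 720 elements, about 73% of primes). None of the 22 primes tested shows any such pattern (for each of these groups the chance of that is below 10^-4), which rules them out. Hence G = S_4 (6T8), of order 24.

6T8: S_4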